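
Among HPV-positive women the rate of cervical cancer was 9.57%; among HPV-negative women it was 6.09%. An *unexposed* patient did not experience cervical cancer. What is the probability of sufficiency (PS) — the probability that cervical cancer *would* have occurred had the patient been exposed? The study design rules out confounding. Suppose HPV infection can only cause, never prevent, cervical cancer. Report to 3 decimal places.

PS ≈ 0.037

p₁ = 0.0957, p₀ = 0.0609.
Under exogeneity and monotonicity, PS = (p₁ − p₀) / (1 − p₀).
PS = (0.0957 − 0.0609) / (1 − 0.0609) = 0.0348 / 0.9391 ≈ 0.0371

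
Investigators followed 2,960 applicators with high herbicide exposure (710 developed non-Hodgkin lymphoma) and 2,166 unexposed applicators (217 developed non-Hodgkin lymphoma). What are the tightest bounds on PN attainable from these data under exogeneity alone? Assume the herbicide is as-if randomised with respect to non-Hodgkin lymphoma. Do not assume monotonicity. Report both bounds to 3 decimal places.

p₁ = P(outcome | exposed) = 710/2960 = 0.23986
p₀ = P(outcome | unexposed) = 217/2166 = 0.10018
Under exogeneity alone the bounds on PN are max{0,(p₁−p₀)/p₁} ≤ PN ≤ min{1,(1−p₀)/p₁}.
  lower = (p₁ − p₀)/p₁ = 0.13968 / 0.23986 ≈ 0.5823
  upper = min{1, (1 − p₀)/p₁} = 0.89982 / 0.23986 ≈ 3.7513 → capped at 1

0.582 ≤ PN ≤ 1.000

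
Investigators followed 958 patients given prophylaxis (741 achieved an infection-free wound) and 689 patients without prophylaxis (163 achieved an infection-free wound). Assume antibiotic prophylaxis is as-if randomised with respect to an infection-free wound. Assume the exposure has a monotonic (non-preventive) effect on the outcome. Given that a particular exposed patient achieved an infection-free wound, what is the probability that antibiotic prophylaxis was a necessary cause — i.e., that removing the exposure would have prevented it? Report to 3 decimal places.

p₁ = P(outcome | exposed) = 741/958 = 0.77349
p₀ = P(outcome | unexposed) = 163/689 = 0.23657
Under exogeneity and monotonicity, PN = (p₁ − p₀) / p₁.
PN = (0.77349 − 0.23657) / 0.77349 = 0.53691 / 0.77349 ≈ 0.6941

PN ≈ 0.694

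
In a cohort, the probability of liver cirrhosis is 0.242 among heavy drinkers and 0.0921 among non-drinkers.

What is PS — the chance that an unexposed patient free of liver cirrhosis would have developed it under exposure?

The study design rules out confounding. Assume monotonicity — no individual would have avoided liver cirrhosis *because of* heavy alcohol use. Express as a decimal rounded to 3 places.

Let p₁ = 0.242, p₀ = 0.0921.
Under exogeneity and monotonicity, PS = (p₁ − p₀) / (1 − p₀).
PS = (0.242 − 0.0921) / (1 − 0.0921) = 0.1499 / 0.9079 ≈ 0.1651

PS ≈ 0.165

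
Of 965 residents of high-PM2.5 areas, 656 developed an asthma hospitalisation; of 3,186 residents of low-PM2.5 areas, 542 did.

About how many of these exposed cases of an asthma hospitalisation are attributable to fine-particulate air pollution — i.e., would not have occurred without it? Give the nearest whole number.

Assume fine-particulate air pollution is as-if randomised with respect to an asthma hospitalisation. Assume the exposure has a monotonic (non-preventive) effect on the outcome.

about 492 cases

p₁ = P(outcome | exposed) = 656/965 = 0.67979
p₀ = P(outcome | unexposed) = 542/3186 = 0.17012
PN = (p₁ − p₀)/p₁ = (0.67979 − 0.17012) / 0.67979 ≈ 0.74975.
Attributable cases ≈ PN × (exposed cases) = 0.74975 × 656 ≈ 491.83.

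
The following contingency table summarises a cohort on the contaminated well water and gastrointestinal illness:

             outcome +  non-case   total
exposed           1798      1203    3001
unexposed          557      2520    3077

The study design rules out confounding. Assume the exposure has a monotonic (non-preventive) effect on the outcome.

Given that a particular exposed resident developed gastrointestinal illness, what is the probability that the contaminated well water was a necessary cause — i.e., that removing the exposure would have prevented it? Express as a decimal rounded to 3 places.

PN ≈ 0.698

p₁ = P(outcome | exposed) = 1798/3001 = 0.59913
p₀ = P(outcome | unexposed) = 557/3077 = 0.18102
Under exogeneity and monotonicity, PN = (p₁ − p₀) / p₁.
PN = (0.59913 − 0.18102) / 0.59913 = 0.41811 / 0.59913 ≈ 0.6979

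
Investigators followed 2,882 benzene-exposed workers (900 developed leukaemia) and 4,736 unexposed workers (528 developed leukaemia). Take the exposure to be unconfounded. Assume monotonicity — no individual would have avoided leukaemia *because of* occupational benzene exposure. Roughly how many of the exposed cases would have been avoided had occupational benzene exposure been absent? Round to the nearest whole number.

p₁ = P(outcome | exposed) = 900/2882 = 0.31228
p₀ = P(outcome | unexposed) = 528/4736 = 0.11149
PN = (p₁ − p₀)/p₁ = (0.31228 − 0.11149) / 0.31228 ≈ 0.64300.
Attributable cases ≈ PN × (exposed cases) = 0.64300 × 900 ≈ 578.70.

about 579 cases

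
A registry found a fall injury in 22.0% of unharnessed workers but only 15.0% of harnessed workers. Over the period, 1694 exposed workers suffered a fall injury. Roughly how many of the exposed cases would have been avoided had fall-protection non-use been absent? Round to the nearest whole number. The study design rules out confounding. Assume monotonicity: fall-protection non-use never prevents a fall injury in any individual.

p₁ = 0.22, p₀ = 0.15.
PN = (p₁ − p₀)/p₁ = (0.22 − 0.15) / 0.22 ≈ 0.31818.
Attributable cases ≈ PN × (exposed cases) = 0.31818 × 1694 ≈ 539.00.

about 539 cases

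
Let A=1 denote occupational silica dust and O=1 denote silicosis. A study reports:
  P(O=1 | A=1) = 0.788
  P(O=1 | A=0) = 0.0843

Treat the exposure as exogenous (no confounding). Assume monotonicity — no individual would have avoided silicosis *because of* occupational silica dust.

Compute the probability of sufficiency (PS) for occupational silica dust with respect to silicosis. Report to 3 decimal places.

Let p₁ = 0.788, p₀ = 0.0843.
Under exogeneity and monotonicity, PS = (p₁ − p₀) / (1 − p₀).
PS = (0.788 − 0.0843) / (1 − 0.0843) = 0.7037 / 0.9157 ≈ 0.7685

PS ≈ 0.768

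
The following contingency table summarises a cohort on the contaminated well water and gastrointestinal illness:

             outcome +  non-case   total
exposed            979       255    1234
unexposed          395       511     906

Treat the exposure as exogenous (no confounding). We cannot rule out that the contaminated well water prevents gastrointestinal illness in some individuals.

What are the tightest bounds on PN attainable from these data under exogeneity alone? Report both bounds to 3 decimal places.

p₁ = P(outcome | exposed) = 979/1234 = 0.79335
p₀ = P(outcome | unexposed) = 395/906 = 0.43598
Under exogeneity alone the bounds on PN are max{0,(p₁−p₀)/p₁} ≤ PN ≤ min{1,(1−p₀)/p₁}.
  lower = (p₁ − p₀)/p₁ = 0.35737 / 0.79335 ≈ 0.4505
  upper = min{1, (1 − p₀)/p₁} = 0.56402 / 0.79335 ≈ 0.7109

0.450 ≤ PN ≤ 0.711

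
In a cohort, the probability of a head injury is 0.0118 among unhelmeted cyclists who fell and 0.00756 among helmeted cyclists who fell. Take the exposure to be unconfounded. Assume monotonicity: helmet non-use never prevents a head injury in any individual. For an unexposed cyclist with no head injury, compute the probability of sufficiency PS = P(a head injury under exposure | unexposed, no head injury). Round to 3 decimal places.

PS ≈ 0.004

Let p₁ = 0.0118, p₀ = 0.00756.
Under exogeneity and monotonicity, PS = (p₁ − p₀) / (1 − p₀).
PS = (0.0118 − 0.00756) / (1 − 0.00756) = 0.00424 / 0.99244 ≈ 0.0043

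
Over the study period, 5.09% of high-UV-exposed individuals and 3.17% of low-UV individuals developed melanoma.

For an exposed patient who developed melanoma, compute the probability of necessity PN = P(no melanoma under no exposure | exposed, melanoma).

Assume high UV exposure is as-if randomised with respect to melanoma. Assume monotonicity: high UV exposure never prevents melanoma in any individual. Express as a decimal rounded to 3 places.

p₁ = 0.0509, p₀ = 0.0317.
Under exogeneity and monotonicity, PN = (p₁ − p₀) / p₁.
PN = (0.0509 − 0.0317) / 0.0509 = 0.0192 / 0.0509 ≈ 0.3772

PN ≈ 0.377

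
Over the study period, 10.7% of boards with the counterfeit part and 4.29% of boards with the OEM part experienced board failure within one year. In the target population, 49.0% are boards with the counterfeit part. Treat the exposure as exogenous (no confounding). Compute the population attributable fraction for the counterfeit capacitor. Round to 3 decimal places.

p₁ = 0.107, p₀ = 0.0429.
Overall risk P(Y=1) = π·p₁ + (1−π)·p₀ = 0.49×0.107 + 0.51×0.0429 = 0.074309.
Under exogeneity, PAF = [P(Y=1) − p₀] / P(Y=1).
PAF = (0.074309 − 0.0429) / 0.074309 ≈ 0.4227

PAF ≈ 0.423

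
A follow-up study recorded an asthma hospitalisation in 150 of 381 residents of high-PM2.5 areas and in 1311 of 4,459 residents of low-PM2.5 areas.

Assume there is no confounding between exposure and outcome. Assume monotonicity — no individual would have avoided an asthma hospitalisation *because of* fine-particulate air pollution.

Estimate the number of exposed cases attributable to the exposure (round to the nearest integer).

p₁ = P(outcome | exposed) = 150/381 = 0.3937
p₀ = P(outcome | unexposed) = 1311/4459 = 0.29401
PN = (p₁ − p₀)/p₁ = (0.3937 − 0.29401) / 0.3937 ≈ 0.25321.
Attributable cases ≈ PN × (exposed cases) = 0.25321 × 150 ≈ 37.98.

about 38 cases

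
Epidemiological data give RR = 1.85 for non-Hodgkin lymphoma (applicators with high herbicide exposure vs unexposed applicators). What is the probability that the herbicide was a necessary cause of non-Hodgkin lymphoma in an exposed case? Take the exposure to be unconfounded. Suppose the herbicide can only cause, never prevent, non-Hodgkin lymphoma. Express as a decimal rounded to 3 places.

PN ≈ 0.459

Under exogeneity and monotonicity, PN = (RR − 1) / RR = 1 − 1/RR.
PN = (1.85 − 1) / 1.85 = 0.85 / 1.85 ≈ 0.4595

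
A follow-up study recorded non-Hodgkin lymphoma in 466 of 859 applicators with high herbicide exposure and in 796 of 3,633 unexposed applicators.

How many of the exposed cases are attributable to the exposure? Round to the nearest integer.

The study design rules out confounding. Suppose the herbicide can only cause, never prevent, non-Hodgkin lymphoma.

about 278 cases

p₁ = P(outcome | exposed) = 466/859 = 0.54249
p₀ = P(outcome | unexposed) = 796/3633 = 0.2191
PN = (p₁ − p₀)/p₁ = (0.54249 − 0.2191) / 0.54249 ≈ 0.59612.
Attributable cases ≈ PN × (exposed cases) = 0.59612 × 466 ≈ 277.79.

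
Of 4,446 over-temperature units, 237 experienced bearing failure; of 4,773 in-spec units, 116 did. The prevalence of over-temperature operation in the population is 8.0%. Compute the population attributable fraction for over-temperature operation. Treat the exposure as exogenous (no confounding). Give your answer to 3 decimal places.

PAF ≈ 0.087

p₁ = P(outcome | exposed) = 237/4446 = 0.053306
p₀ = P(outcome | unexposed) = 116/4773 = 0.024303
Overall risk P(Y=1) = π·p₁ + (1−π)·p₀ = 0.08×0.053306 + 0.92×0.024303 = 0.026624.
Under exogeneity, PAF = [P(Y=1) − p₀] / P(Y=1).
PAF = (0.026624 − 0.024303) / 0.026624 ≈ 0.0871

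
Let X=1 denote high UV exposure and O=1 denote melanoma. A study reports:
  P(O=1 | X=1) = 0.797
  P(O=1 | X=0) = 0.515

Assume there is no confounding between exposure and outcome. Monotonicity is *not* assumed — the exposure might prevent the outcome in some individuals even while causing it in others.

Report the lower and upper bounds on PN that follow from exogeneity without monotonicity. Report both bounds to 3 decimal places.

0.354 ≤ PN ≤ 0.609

Let p₁ = 0.797, p₀ = 0.515.
Under exogeneity alone the bounds on PN are max{0,(p₁−p₀)/p₁} ≤ PN ≤ min{1,(1−p₀)/p₁}.
  lower = (p₁ − p₀)/p₁ = 0.282 / 0.797 ≈ 0.3538
  upper = min{1, (1 − p₀)/p₁} = 0.485 / 0.797 ≈ 0.6085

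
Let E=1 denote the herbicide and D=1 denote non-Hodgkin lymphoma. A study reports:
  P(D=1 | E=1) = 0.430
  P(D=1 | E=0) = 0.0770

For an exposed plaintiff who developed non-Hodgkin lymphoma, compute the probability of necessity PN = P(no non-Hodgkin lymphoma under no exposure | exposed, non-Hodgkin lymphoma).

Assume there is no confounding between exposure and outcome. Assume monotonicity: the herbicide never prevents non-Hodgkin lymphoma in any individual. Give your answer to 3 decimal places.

PN ≈ 0.821

Let p₁ = 0.43, p₀ = 0.077.
Under exogeneity and monotonicity, PN = (p₁ − p₀) / p₁.
PN = (0.43 − 0.077) / 0.43 = 0.353 / 0.43 ≈ 0.8209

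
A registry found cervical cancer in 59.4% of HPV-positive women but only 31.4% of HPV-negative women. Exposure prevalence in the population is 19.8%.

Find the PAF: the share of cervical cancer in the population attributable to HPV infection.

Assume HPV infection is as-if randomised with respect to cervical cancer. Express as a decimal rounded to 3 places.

PAF ≈ 0.150

p₁ = 0.594, p₀ = 0.314.
Overall risk P(Y=1) = π·p₁ + (1−π)·p₀ = 0.198×0.594 + 0.802×0.314 = 0.36944.
Under exogeneity, PAF = [P(Y=1) − p₀] / P(Y=1).
PAF = (0.36944 − 0.314) / 0.36944 ≈ 0.1501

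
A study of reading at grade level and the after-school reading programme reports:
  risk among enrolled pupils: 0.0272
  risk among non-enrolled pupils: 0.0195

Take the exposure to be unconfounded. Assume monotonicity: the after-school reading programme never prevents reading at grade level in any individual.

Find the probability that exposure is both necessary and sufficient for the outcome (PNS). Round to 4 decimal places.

Let p₁ = 0.0272, p₀ = 0.0195.
Under exogeneity and monotonicity, PNS = p₁ − p₀.
PNS = 0.0272 − 0.0195 = 0.0077

PNS ≈ 0.0077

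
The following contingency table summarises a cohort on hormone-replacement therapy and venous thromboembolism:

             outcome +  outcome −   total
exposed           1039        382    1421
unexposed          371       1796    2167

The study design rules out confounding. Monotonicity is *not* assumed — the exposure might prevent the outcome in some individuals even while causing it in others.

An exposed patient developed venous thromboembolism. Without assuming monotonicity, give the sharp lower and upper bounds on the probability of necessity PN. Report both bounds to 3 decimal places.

p₁ = P(outcome | exposed) = 1039/1421 = 0.73118
p₀ = P(outcome | unexposed) = 371/2167 = 0.1712
Under exogeneity alone the bounds on PN are max{0,(p₁−p₀)/p₁} ≤ PN ≤ min{1,(1−p₀)/p₁}.
  lower = (p₁ − p₀)/p₁ = 0.55997 / 0.73118 ≈ 0.7659
  upper = min{1, (1 − p₀)/p₁} = 0.8288 / 0.73118 ≈ 1.1335 → capped at 1

0.766 ≤ PN ≤ 1.000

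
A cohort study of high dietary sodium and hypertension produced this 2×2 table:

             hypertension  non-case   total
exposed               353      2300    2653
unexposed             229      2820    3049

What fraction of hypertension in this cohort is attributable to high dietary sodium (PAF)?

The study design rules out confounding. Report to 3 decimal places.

p₁ = P(outcome | exposed) = 353/2653 = 0.13306
p₀ = P(outcome | unexposed) = 229/3049 = 0.075107
Exposure prevalence π = 2653/5702 = 0.46528; overall risk P(Y=1) = 0.10207.
Under exogeneity, PAF = [P(Y=1) − p₀]/P(Y=1).
PAF = (0.10207 − 0.075107) / 0.10207 ≈ 0.2642

PAF ≈ 0.264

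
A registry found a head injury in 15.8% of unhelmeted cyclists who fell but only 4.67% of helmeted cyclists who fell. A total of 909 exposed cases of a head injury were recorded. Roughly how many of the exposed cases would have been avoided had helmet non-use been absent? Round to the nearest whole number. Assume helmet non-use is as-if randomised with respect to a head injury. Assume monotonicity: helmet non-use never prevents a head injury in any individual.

about 640 cases

p₁ = 0.158, p₀ = 0.0467.
PN = (p₁ − p₀)/p₁ = (0.158 − 0.0467) / 0.158 ≈ 0.70443.
Attributable cases ≈ PN × (exposed cases) = 0.70443 × 909 ≈ 640.33.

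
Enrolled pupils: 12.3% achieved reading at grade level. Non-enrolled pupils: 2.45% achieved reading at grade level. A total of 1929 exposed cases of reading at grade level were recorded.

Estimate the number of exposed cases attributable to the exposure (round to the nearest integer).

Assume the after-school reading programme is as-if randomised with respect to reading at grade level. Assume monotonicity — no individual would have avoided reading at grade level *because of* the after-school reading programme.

about 1545 cases

p₁ = 0.123, p₀ = 0.0245.
PN = (p₁ − p₀)/p₁ = (0.123 − 0.0245) / 0.123 ≈ 0.80081.
Attributable cases ≈ PN × (exposed cases) = 0.80081 × 1929 ≈ 1544.77.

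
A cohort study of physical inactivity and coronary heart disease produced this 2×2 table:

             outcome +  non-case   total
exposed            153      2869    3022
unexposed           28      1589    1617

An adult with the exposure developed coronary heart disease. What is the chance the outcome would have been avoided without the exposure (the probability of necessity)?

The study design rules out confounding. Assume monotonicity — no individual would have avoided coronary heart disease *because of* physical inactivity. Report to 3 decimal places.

PN ≈ 0.658

p₁ = P(outcome | exposed) = 153/3022 = 0.050629
p₀ = P(outcome | unexposed) = 28/1617 = 0.017316
Under exogeneity and monotonicity, PN = (p₁ − p₀) / p₁.
PN = (0.050629 − 0.017316) / 0.050629 = 0.033313 / 0.050629 ≈ 0.6580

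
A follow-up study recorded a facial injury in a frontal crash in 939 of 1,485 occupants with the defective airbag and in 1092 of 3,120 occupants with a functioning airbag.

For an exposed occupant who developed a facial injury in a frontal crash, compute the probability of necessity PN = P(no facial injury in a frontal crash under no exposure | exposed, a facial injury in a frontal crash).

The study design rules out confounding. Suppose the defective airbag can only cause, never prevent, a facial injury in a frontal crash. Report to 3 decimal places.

PN ≈ 0.446

p₁ = P(outcome | exposed) = 939/1485 = 0.63232
p₀ = P(outcome | unexposed) = 1092/3120 = 0.35
Under exogeneity and monotonicity, PN = (p₁ − p₀) / p₁.
PN = (0.63232 − 0.35) / 0.63232 = 0.28232 / 0.63232 ≈ 0.4465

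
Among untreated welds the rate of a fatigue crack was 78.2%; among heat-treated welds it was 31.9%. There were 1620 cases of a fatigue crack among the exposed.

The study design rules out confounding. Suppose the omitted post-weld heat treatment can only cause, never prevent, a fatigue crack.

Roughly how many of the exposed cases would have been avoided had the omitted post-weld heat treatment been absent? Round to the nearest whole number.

about 959 cases

p₁ = 0.782, p₀ = 0.319.
PN = (p₁ − p₀)/p₁ = (0.782 − 0.319) / 0.782 ≈ 0.59207.
Attributable cases ≈ PN × (exposed cases) = 0.59207 × 1620 ≈ 959.16.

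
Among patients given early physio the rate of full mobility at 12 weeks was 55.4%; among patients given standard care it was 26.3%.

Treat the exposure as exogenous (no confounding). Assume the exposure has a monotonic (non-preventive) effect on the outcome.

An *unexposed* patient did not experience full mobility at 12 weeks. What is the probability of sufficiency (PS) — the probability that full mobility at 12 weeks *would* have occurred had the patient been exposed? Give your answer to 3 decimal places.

PS ≈ 0.395

p₁ = 0.554, p₀ = 0.263.
Under exogeneity and monotonicity, PS = (p₁ − p₀) / (1 − p₀).
PS = (0.554 − 0.263) / (1 − 0.263) = 0.291 / 0.737 ≈ 0.3948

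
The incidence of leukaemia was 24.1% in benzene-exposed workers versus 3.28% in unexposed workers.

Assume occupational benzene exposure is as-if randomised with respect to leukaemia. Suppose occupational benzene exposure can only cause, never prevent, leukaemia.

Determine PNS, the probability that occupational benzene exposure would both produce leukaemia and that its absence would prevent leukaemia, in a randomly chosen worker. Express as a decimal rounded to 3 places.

p₁ = 0.241, p₀ = 0.0328.
Under exogeneity and monotonicity, PNS = p₁ − p₀.
PNS = 0.241 − 0.0328 = 0.2082

PNS ≈ 0.208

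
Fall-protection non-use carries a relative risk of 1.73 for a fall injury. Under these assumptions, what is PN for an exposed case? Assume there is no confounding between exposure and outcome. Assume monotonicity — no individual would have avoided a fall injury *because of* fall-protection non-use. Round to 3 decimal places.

Under exogeneity and monotonicity, PN = (RR − 1) / RR = 1 − 1/RR.
PN = (1.73 − 1) / 1.73 = 0.73 / 1.73 ≈ 0.4220

PN ≈ 0.422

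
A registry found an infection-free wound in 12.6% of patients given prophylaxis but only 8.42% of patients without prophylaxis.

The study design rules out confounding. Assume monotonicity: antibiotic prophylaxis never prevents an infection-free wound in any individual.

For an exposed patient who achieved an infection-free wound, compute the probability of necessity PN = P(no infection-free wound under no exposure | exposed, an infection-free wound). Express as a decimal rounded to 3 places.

p₁ = 0.126, p₀ = 0.0842.
Under exogeneity and monotonicity, PN = (p₁ − p₀) / p₁.
PN = (0.126 − 0.0842) / 0.126 = 0.0418 / 0.126 ≈ 0.3317

PN ≈ 0.332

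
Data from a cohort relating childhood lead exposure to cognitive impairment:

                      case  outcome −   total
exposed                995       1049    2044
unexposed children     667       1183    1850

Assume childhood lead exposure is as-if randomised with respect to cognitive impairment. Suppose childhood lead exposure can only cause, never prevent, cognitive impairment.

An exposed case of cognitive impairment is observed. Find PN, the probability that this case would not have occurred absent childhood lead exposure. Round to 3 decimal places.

PN ≈ 0.259

p₁ = P(outcome | exposed) = 995/2044 = 0.48679
p₀ = P(outcome | unexposed) = 667/1850 = 0.36054
Under exogeneity and monotonicity, PN = (p₁ − p₀)/p₁.
PN = (0.48679 − 0.36054) / 0.48679 ≈ 0.2594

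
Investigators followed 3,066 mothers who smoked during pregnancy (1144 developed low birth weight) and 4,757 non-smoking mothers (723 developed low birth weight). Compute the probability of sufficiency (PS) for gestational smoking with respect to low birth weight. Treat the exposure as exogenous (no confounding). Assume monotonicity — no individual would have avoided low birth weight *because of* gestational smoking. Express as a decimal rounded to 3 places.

p₁ = P(outcome | exposed) = 1144/3066 = 0.37312
p₀ = P(outcome | unexposed) = 723/4757 = 0.15199
Under exogeneity and monotonicity, PS = (p₁ − p₀) / (1 − p₀).
PS = (0.37312 − 0.15199) / (1 − 0.15199) = 0.22114 / 0.84801 ≈ 0.2608

PS ≈ 0.261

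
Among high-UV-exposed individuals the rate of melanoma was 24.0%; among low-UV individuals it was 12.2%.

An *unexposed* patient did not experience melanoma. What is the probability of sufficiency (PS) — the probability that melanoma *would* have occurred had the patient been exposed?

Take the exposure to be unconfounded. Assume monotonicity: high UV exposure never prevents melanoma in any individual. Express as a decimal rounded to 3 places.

PS ≈ 0.134

p₁ = 0.24, p₀ = 0.122.
Under exogeneity and monotonicity, PS = (p₁ − p₀) / (1 − p₀).
PS = (0.24 − 0.122) / (1 − 0.122) = 0.118 / 0.878 ≈ 0.1344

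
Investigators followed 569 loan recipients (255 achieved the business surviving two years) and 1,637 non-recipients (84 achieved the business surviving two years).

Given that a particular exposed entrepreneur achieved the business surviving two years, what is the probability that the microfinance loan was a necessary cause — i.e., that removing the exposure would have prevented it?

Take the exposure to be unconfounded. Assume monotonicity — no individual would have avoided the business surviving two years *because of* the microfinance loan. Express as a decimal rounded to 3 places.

PN ≈ 0.886

p₁ = P(outcome | exposed) = 255/569 = 0.44815
p₀ = P(outcome | unexposed) = 84/1637 = 0.051313
Under exogeneity and monotonicity, PN = (p₁ − p₀) / p₁.
PN = (0.44815 − 0.051313) / 0.44815 = 0.39684 / 0.44815 ≈ 0.8855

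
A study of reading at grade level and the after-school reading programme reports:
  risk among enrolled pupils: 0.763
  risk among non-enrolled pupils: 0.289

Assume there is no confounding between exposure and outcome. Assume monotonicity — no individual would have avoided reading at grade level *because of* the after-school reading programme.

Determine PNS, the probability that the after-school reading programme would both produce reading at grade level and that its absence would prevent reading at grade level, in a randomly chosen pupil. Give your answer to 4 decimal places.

Let p₁ = 0.763, p₀ = 0.289.
Under exogeneity and monotonicity, PNS = p₁ − p₀.
PNS = 0.763 − 0.289 = 0.474

PNS ≈ 0.4740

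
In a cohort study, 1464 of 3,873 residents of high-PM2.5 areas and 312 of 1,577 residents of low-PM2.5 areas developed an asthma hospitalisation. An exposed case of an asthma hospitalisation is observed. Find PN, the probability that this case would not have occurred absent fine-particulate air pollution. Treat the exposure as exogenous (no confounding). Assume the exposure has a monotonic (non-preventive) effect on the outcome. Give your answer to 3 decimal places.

p₁ = P(outcome | exposed) = 1464/3873 = 0.378
p₀ = P(outcome | unexposed) = 312/1577 = 0.19784
Under exogeneity and monotonicity, PN = (p₁ − p₀) / p₁.
PN = (0.378 − 0.19784) / 0.378 = 0.18016 / 0.378 ≈ 0.4766

PN ≈ 0.477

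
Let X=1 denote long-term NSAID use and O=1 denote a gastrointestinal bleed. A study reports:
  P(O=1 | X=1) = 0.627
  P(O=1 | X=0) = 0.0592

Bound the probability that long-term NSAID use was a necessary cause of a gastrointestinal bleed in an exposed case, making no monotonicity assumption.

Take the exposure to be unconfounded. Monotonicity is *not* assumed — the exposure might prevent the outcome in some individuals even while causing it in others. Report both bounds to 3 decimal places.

0.906 ≤ PN ≤ 1.000

Let p₁ = 0.627, p₀ = 0.0592.
Under exogeneity alone the bounds on PN are max{0,(p₁−p₀)/p₁} ≤ PN ≤ min{1,(1−p₀)/p₁}.
  lower = (p₁ − p₀)/p₁ = 0.5678 / 0.627 ≈ 0.9056
  upper = min{1, (1 − p₀)/p₁} = 0.9408 / 0.627 ≈ 1.5005 → capped at 1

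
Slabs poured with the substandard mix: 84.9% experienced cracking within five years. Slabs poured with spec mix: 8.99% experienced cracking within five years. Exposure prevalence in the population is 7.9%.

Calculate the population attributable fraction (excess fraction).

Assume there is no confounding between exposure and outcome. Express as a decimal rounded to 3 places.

p₁ = 0.849, p₀ = 0.0899.
Overall risk P(Y=1) = π·p₁ + (1−π)·p₀ = 0.079×0.849 + 0.921×0.0899 = 0.14987.
Under exogeneity, PAF = [P(Y=1) − p₀] / P(Y=1).
PAF = (0.14987 − 0.0899) / 0.14987 ≈ 0.4001

PAF ≈ 0.400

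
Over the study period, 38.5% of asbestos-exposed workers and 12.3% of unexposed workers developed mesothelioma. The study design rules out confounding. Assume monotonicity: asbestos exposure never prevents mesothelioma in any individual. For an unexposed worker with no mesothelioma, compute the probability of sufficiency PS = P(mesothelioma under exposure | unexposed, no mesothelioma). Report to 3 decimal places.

PS ≈ 0.299

p₁ = 0.385, p₀ = 0.123.
Under exogeneity and monotonicity, PS = (p₁ − p₀) / (1 − p₀).
PS = (0.385 − 0.123) / (1 − 0.123) = 0.262 / 0.877 ≈ 0.2987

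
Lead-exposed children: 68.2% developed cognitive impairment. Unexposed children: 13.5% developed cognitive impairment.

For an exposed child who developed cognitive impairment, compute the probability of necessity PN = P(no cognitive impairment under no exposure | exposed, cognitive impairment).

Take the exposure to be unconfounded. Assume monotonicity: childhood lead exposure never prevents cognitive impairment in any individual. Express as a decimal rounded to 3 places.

p₁ = 0.682, p₀ = 0.135.
Under exogeneity and monotonicity, PN = (p₁ − p₀) / p₁.
PN = (0.682 − 0.135) / 0.682 = 0.547 / 0.682 ≈ 0.8021

PN ≈ 0.802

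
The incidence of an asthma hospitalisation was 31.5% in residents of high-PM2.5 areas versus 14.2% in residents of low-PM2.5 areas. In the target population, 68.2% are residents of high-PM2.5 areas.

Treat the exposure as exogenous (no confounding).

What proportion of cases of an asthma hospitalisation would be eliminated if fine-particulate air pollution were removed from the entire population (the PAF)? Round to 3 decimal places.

p₁ = 0.315, p₀ = 0.142.
Overall risk P(Y=1) = π·p₁ + (1−π)·p₀ = 0.682×0.315 + 0.318×0.142 = 0.25999.
Under exogeneity, PAF = [P(Y=1) − p₀] / P(Y=1).
PAF = (0.25999 − 0.142) / 0.25999 ≈ 0.4538

PAF ≈ 0.454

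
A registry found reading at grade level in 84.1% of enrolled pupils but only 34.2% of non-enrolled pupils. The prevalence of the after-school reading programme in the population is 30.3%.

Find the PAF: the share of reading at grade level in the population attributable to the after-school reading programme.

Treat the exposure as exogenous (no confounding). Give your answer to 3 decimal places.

p₁ = 0.841, p₀ = 0.342.
Overall risk P(Y=1) = π·p₁ + (1−π)·p₀ = 0.303×0.841 + 0.697×0.342 = 0.4932.
Under exogeneity, PAF = [P(Y=1) − p₀] / P(Y=1).
PAF = (0.4932 − 0.342) / 0.4932 ≈ 0.3066

PAF ≈ 0.307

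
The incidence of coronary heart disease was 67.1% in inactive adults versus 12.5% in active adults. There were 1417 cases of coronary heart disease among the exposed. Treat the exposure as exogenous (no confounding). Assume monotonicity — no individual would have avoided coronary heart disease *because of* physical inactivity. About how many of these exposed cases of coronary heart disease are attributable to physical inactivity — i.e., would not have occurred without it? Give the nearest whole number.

about 1153 cases

p₁ = 0.671, p₀ = 0.125.
PN = (p₁ − p₀)/p₁ = (0.671 − 0.125) / 0.671 ≈ 0.81371.
Attributable cases ≈ PN × (exposed cases) = 0.81371 × 1417 ≈ 1153.03.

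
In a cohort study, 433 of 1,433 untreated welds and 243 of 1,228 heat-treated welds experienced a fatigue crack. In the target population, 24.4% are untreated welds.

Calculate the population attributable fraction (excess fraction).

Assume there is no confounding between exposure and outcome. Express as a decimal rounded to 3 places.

p₁ = P(outcome | exposed) = 433/1433 = 0.30216
p₀ = P(outcome | unexposed) = 243/1228 = 0.19788
Overall risk P(Y=1) = π·p₁ + (1−π)·p₀ = 0.244×0.30216 + 0.756×0.19788 = 0.22333.
Under exogeneity, PAF = [P(Y=1) − p₀] / P(Y=1).
PAF = (0.22333 − 0.19788) / 0.22333 ≈ 0.1139

PAF ≈ 0.114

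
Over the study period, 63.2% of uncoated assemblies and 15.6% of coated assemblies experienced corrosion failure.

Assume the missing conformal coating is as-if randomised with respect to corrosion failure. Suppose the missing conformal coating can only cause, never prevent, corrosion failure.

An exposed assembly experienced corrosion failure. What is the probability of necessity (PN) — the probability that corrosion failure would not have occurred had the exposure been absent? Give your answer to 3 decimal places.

PN ≈ 0.753

p₁ = 0.632, p₀ = 0.156.
Under exogeneity and monotonicity, PN = (p₁ − p₀) / p₁.
PN = (0.632 − 0.156) / 0.632 = 0.476 / 0.632 ≈ 0.7532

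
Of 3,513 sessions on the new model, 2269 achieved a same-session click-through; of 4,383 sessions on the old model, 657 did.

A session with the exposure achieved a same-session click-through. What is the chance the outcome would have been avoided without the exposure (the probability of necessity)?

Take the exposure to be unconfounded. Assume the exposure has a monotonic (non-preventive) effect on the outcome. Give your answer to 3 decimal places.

PN ≈ 0.768

p₁ = P(outcome | exposed) = 2269/3513 = 0.64589
p₀ = P(outcome | unexposed) = 657/4383 = 0.1499
Under exogeneity and monotonicity, PN = (p₁ − p₀) / p₁.
PN = (0.64589 − 0.1499) / 0.64589 = 0.49599 / 0.64589 ≈ 0.7679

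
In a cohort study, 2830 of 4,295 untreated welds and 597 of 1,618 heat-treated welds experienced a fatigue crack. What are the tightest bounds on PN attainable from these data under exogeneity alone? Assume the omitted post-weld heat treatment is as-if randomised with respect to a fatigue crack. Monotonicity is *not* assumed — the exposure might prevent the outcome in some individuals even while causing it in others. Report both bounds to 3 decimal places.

p₁ = P(outcome | exposed) = 2830/4295 = 0.65891
p₀ = P(outcome | unexposed) = 597/1618 = 0.36897
Under exogeneity alone the bounds on PN are max{0,(p₁−p₀)/p₁} ≤ PN ≤ min{1,(1−p₀)/p₁}.
  lower = (p₁ − p₀)/p₁ = 0.28993 / 0.65891 ≈ 0.4400
  upper = min{1, (1 − p₀)/p₁} = 0.63103 / 0.65891 ≈ 0.9577

0.440 ≤ PN ≤ 0.958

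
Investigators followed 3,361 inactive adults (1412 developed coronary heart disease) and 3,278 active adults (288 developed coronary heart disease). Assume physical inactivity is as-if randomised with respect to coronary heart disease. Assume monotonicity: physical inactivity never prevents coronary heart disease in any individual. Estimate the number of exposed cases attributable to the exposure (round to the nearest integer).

p₁ = P(outcome | exposed) = 1412/3361 = 0.42011
p₀ = P(outcome | unexposed) = 288/3278 = 0.087858
PN = (p₁ − p₀)/p₁ = (0.42011 − 0.087858) / 0.42011 ≈ 0.79087.
Attributable cases ≈ PN × (exposed cases) = 0.79087 × 1412 ≈ 1116.71.

about 1117 cases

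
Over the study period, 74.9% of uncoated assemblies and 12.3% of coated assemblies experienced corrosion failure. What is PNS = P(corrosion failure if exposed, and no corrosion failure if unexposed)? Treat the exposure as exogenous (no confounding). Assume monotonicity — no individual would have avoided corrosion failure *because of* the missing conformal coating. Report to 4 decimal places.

PNS ≈ 0.6260

p₁ = 0.749, p₀ = 0.123.
Under exogeneity and monotonicity, PNS = p₁ − p₀.
PNS = 0.749 − 0.123 = 0.626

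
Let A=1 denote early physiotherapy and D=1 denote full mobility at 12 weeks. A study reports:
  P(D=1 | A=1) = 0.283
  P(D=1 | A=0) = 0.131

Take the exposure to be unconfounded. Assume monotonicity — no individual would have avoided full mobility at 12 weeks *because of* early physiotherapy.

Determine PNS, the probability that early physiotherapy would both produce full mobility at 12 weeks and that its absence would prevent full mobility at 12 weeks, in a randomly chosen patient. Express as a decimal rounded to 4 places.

PNS ≈ 0.1520

Let p₁ = 0.283, p₀ = 0.131.
Under exogeneity and monotonicity, PNS = p₁ − p₀.
PNS = 0.283 − 0.131 = 0.152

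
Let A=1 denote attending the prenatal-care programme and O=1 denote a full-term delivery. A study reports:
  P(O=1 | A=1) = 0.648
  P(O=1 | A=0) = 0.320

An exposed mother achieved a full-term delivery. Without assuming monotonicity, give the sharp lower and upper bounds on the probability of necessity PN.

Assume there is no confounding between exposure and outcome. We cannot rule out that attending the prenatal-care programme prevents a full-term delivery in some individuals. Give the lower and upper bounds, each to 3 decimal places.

Let p₁ = 0.648, p₀ = 0.32.
Under exogeneity alone the bounds on PN are max{0,(p₁−p₀)/p₁} ≤ PN ≤ min{1,(1−p₀)/p₁}.
  lower = (p₁ − p₀)/p₁ = 0.328 / 0.648 ≈ 0.5062
  upper = min{1, (1 − p₀)/p₁} = 0.68 / 0.648 ≈ 1.0494 → capped at 1

0.506 ≤ PN ≤ 1.000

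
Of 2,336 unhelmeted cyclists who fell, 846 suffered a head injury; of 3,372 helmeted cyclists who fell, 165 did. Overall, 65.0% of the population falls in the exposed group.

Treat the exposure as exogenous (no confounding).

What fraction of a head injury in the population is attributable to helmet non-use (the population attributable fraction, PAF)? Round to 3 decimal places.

PAF ≈ 0.806

p₁ = P(outcome | exposed) = 846/2336 = 0.36216
p₀ = P(outcome | unexposed) = 165/3372 = 0.048932
Overall risk P(Y=1) = π·p₁ + (1−π)·p₀ = 0.65×0.36216 + 0.35×0.048932 = 0.25253.
Under exogeneity, PAF = [P(Y=1) − p₀] / P(Y=1).
PAF = (0.25253 − 0.048932) / 0.25253 ≈ 0.8062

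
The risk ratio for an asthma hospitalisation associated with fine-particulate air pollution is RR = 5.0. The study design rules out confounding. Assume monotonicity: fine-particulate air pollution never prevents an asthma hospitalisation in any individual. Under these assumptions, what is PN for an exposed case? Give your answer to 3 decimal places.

PN ≈ 0.800

Under exogeneity and monotonicity, PN = (RR − 1) / RR = 1 − 1/RR.
PN = (5.0 − 1) / 5.0 = 4 / 5.0 ≈ 0.8000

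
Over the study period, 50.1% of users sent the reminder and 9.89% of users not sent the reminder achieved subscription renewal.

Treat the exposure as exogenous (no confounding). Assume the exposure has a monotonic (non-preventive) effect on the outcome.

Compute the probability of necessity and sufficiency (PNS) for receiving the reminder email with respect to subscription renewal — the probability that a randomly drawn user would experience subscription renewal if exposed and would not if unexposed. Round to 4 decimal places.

p₁ = 0.501, p₀ = 0.0989.
Under exogeneity and monotonicity, PNS = p₁ − p₀.
PNS = 0.501 − 0.0989 = 0.4021

PNS ≈ 0.4021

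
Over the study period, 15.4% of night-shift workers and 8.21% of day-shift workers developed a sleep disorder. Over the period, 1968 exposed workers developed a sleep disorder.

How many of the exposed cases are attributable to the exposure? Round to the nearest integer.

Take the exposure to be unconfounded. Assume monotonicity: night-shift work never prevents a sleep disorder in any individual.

p₁ = 0.154, p₀ = 0.0821.
PN = (p₁ − p₀)/p₁ = (0.154 − 0.0821) / 0.154 ≈ 0.46688.
Attributable cases ≈ PN × (exposed cases) = 0.46688 × 1968 ≈ 918.83.

about 919 cases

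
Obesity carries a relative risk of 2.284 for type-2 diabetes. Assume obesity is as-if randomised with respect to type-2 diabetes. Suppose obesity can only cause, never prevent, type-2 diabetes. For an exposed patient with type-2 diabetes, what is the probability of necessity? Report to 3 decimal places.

PN ≈ 0.562

Under exogeneity and monotonicity, PN = (RR − 1) / RR = 1 − 1/RR.
PN = (2.284 − 1) / 2.284 = 1.284 / 2.284 ≈ 0.5622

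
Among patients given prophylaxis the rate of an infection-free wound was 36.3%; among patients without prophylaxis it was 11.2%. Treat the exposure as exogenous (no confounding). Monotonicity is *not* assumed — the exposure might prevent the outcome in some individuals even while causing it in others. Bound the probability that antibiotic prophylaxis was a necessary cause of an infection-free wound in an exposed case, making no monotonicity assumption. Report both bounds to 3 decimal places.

0.691 ≤ PN ≤ 1.000

p₁ = 0.363, p₀ = 0.112.
Under exogeneity alone the bounds on PN are max{0,(p₁−p₀)/p₁} ≤ PN ≤ min{1,(1−p₀)/p₁}.
  lower = (p₁ − p₀)/p₁ = 0.251 / 0.363 ≈ 0.6915
  upper = min{1, (1 − p₀)/p₁} = 0.888 / 0.363 ≈ 2.4463 → capped at 1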